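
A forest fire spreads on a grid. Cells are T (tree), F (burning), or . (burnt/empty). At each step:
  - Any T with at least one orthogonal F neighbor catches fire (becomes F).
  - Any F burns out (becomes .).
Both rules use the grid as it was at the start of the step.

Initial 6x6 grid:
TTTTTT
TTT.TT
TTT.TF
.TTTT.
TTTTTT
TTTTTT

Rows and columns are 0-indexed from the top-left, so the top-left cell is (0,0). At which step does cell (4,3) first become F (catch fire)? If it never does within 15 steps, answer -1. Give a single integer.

Step 1: cell (4,3)='T' (+2 fires, +1 burnt)
Step 2: cell (4,3)='T' (+3 fires, +2 burnt)
Step 3: cell (4,3)='T' (+3 fires, +3 burnt)
Step 4: cell (4,3)='F' (+5 fires, +3 burnt)
  -> target ignites at step 4
Step 5: cell (4,3)='.' (+6 fires, +5 burnt)
Step 6: cell (4,3)='.' (+5 fires, +6 burnt)
Step 7: cell (4,3)='.' (+5 fires, +5 burnt)
Step 8: cell (4,3)='.' (+2 fires, +5 burnt)
Step 9: cell (4,3)='.' (+0 fires, +2 burnt)
  fire out at step 9

4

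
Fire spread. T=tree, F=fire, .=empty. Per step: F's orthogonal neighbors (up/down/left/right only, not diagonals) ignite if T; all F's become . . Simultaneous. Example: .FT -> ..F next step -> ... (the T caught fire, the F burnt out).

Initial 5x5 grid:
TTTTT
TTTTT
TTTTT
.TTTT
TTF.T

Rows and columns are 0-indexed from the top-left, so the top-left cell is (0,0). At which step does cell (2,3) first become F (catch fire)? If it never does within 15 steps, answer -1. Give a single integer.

Step 1: cell (2,3)='T' (+2 fires, +1 burnt)
Step 2: cell (2,3)='T' (+4 fires, +2 burnt)
Step 3: cell (2,3)='F' (+4 fires, +4 burnt)
  -> target ignites at step 3
Step 4: cell (2,3)='.' (+6 fires, +4 burnt)
Step 5: cell (2,3)='.' (+4 fires, +6 burnt)
Step 6: cell (2,3)='.' (+2 fires, +4 burnt)
Step 7: cell (2,3)='.' (+0 fires, +2 burnt)
  fire out at step 7

3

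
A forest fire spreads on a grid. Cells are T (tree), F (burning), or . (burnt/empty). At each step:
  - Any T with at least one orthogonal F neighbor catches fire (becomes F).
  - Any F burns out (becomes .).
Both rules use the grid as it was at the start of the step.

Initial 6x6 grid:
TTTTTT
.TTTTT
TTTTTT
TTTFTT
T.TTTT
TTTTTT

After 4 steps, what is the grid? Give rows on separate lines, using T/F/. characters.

Step 1: 4 trees catch fire, 1 burn out
  TTTTTT
  .TTTTT
  TTTFTT
  TTF.FT
  T.TFTT
  TTTTTT
Step 2: 8 trees catch fire, 4 burn out
  TTTTTT
  .TTFTT
  TTF.FT
  TF...F
  T.F.FT
  TTTFTT
Step 3: 9 trees catch fire, 8 burn out
  TTTFTT
  .TF.FT
  TF...F
  F.....
  T....F
  TTF.FT
Step 4: 8 trees catch fire, 9 burn out
  TTF.FT
  .F...F
  F.....
  ......
  F.....
  TF...F

TTF.FT
.F...F
F.....
......
F.....
TF...F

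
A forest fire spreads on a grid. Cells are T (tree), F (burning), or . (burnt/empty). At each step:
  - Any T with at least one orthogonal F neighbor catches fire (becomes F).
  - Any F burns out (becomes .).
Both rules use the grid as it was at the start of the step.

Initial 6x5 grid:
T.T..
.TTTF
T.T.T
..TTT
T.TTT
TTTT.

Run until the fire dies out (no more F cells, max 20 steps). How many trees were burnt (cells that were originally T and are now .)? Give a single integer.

Answer: 17

Derivation:
Step 1: +2 fires, +1 burnt (F count now 2)
Step 2: +2 fires, +2 burnt (F count now 2)
Step 3: +5 fires, +2 burnt (F count now 5)
Step 4: +2 fires, +5 burnt (F count now 2)
Step 5: +2 fires, +2 burnt (F count now 2)
Step 6: +1 fires, +2 burnt (F count now 1)
Step 7: +1 fires, +1 burnt (F count now 1)
Step 8: +1 fires, +1 burnt (F count now 1)
Step 9: +1 fires, +1 burnt (F count now 1)
Step 10: +0 fires, +1 burnt (F count now 0)
Fire out after step 10
Initially T: 19, now '.': 28
Total burnt (originally-T cells now '.'): 17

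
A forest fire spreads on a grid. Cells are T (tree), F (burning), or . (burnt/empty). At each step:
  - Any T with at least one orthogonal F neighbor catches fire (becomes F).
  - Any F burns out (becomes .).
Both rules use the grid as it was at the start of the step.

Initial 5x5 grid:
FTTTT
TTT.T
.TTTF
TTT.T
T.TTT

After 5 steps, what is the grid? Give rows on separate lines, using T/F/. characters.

Step 1: 5 trees catch fire, 2 burn out
  .FTTT
  FTT.F
  .TTF.
  TTT.F
  T.TTT
Step 2: 5 trees catch fire, 5 burn out
  ..FTF
  .FT..
  .TF..
  TTT..
  T.TTF
Step 3: 5 trees catch fire, 5 burn out
  ...F.
  ..F..
  .F...
  TTF..
  T.TF.
Step 4: 2 trees catch fire, 5 burn out
  .....
  .....
  .....
  TF...
  T.F..
Step 5: 1 trees catch fire, 2 burn out
  .....
  .....
  .....
  F....
  T....

.....
.....
.....
F....
T....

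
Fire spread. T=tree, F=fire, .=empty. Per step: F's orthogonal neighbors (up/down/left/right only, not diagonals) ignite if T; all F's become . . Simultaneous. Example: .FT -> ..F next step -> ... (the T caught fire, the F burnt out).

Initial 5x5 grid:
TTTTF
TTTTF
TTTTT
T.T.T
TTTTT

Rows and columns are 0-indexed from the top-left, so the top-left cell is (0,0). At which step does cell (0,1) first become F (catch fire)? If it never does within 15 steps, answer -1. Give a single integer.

Step 1: cell (0,1)='T' (+3 fires, +2 burnt)
Step 2: cell (0,1)='T' (+4 fires, +3 burnt)
Step 3: cell (0,1)='F' (+4 fires, +4 burnt)
  -> target ignites at step 3
Step 4: cell (0,1)='.' (+5 fires, +4 burnt)
Step 5: cell (0,1)='.' (+2 fires, +5 burnt)
Step 6: cell (0,1)='.' (+2 fires, +2 burnt)
Step 7: cell (0,1)='.' (+1 fires, +2 burnt)
Step 8: cell (0,1)='.' (+0 fires, +1 burnt)
  fire out at step 8

3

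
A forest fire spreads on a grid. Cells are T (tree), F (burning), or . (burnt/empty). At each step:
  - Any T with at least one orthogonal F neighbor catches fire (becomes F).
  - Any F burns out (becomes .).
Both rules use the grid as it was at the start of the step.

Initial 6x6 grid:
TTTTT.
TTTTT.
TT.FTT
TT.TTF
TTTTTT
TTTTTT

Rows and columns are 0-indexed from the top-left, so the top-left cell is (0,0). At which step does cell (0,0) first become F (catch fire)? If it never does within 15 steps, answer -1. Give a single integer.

Step 1: cell (0,0)='T' (+6 fires, +2 burnt)
Step 2: cell (0,0)='T' (+6 fires, +6 burnt)
Step 3: cell (0,0)='T' (+6 fires, +6 burnt)
Step 4: cell (0,0)='T' (+5 fires, +6 burnt)
Step 5: cell (0,0)='F' (+5 fires, +5 burnt)
  -> target ignites at step 5
Step 6: cell (0,0)='.' (+2 fires, +5 burnt)
Step 7: cell (0,0)='.' (+0 fires, +2 burnt)
  fire out at step 7

5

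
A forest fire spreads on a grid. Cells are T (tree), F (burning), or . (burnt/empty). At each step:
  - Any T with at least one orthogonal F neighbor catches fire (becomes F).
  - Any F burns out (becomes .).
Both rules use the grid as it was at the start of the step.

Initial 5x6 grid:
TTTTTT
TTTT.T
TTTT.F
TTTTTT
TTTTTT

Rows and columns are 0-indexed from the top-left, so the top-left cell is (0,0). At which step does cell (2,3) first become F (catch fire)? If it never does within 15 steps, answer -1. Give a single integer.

Step 1: cell (2,3)='T' (+2 fires, +1 burnt)
Step 2: cell (2,3)='T' (+3 fires, +2 burnt)
Step 3: cell (2,3)='T' (+3 fires, +3 burnt)
Step 4: cell (2,3)='F' (+4 fires, +3 burnt)
  -> target ignites at step 4
Step 5: cell (2,3)='.' (+5 fires, +4 burnt)
Step 6: cell (2,3)='.' (+5 fires, +5 burnt)
Step 7: cell (2,3)='.' (+4 fires, +5 burnt)
Step 8: cell (2,3)='.' (+1 fires, +4 burnt)
Step 9: cell (2,3)='.' (+0 fires, +1 burnt)
  fire out at step 9

4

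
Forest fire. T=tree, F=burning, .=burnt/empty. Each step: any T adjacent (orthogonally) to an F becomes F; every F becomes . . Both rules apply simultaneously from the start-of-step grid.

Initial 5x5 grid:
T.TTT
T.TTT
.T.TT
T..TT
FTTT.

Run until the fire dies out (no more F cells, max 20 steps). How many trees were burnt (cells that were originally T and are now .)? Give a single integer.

Step 1: +2 fires, +1 burnt (F count now 2)
Step 2: +1 fires, +2 burnt (F count now 1)
Step 3: +1 fires, +1 burnt (F count now 1)
Step 4: +1 fires, +1 burnt (F count now 1)
Step 5: +2 fires, +1 burnt (F count now 2)
Step 6: +2 fires, +2 burnt (F count now 2)
Step 7: +3 fires, +2 burnt (F count now 3)
Step 8: +2 fires, +3 burnt (F count now 2)
Step 9: +0 fires, +2 burnt (F count now 0)
Fire out after step 9
Initially T: 17, now '.': 22
Total burnt (originally-T cells now '.'): 14

Answer: 14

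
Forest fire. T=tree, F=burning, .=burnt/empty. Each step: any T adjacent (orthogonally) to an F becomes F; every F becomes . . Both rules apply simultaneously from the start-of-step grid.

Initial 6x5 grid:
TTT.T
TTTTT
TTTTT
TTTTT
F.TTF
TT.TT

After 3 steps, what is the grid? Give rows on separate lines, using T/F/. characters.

Step 1: 5 trees catch fire, 2 burn out
  TTT.T
  TTTTT
  TTTTT
  FTTTF
  ..TF.
  FT.TF
Step 2: 7 trees catch fire, 5 burn out
  TTT.T
  TTTTT
  FTTTF
  .FTF.
  ..F..
  .F.F.
Step 3: 5 trees catch fire, 7 burn out
  TTT.T
  FTTTF
  .FTF.
  ..F..
  .....
  .....

TTT.T
FTTTF
.FTF.
..F..
.....
.....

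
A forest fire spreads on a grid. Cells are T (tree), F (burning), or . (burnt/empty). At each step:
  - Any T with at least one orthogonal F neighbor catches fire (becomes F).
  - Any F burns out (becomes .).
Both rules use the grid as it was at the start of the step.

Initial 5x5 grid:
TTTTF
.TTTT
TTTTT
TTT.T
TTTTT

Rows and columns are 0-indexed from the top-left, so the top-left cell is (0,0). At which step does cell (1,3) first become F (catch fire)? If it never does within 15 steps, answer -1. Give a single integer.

Step 1: cell (1,3)='T' (+2 fires, +1 burnt)
Step 2: cell (1,3)='F' (+3 fires, +2 burnt)
  -> target ignites at step 2
Step 3: cell (1,3)='.' (+4 fires, +3 burnt)
Step 4: cell (1,3)='.' (+4 fires, +4 burnt)
Step 5: cell (1,3)='.' (+3 fires, +4 burnt)
Step 6: cell (1,3)='.' (+3 fires, +3 burnt)
Step 7: cell (1,3)='.' (+2 fires, +3 burnt)
Step 8: cell (1,3)='.' (+1 fires, +2 burnt)
Step 9: cell (1,3)='.' (+0 fires, +1 burnt)
  fire out at step 9

2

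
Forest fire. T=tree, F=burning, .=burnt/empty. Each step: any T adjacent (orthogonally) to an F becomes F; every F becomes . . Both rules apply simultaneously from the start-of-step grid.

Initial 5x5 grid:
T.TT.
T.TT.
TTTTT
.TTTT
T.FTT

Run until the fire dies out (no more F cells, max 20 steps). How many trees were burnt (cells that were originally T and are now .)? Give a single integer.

Step 1: +2 fires, +1 burnt (F count now 2)
Step 2: +4 fires, +2 burnt (F count now 4)
Step 3: +4 fires, +4 burnt (F count now 4)
Step 4: +4 fires, +4 burnt (F count now 4)
Step 5: +2 fires, +4 burnt (F count now 2)
Step 6: +1 fires, +2 burnt (F count now 1)
Step 7: +0 fires, +1 burnt (F count now 0)
Fire out after step 7
Initially T: 18, now '.': 24
Total burnt (originally-T cells now '.'): 17

Answer: 17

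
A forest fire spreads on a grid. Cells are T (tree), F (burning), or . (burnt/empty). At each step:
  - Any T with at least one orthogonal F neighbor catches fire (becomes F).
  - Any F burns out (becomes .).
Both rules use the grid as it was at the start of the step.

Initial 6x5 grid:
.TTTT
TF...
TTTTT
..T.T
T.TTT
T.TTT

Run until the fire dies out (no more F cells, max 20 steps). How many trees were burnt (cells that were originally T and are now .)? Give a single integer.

Answer: 18

Derivation:
Step 1: +3 fires, +1 burnt (F count now 3)
Step 2: +3 fires, +3 burnt (F count now 3)
Step 3: +3 fires, +3 burnt (F count now 3)
Step 4: +3 fires, +3 burnt (F count now 3)
Step 5: +3 fires, +3 burnt (F count now 3)
Step 6: +2 fires, +3 burnt (F count now 2)
Step 7: +1 fires, +2 burnt (F count now 1)
Step 8: +0 fires, +1 burnt (F count now 0)
Fire out after step 8
Initially T: 20, now '.': 28
Total burnt (originally-T cells now '.'): 18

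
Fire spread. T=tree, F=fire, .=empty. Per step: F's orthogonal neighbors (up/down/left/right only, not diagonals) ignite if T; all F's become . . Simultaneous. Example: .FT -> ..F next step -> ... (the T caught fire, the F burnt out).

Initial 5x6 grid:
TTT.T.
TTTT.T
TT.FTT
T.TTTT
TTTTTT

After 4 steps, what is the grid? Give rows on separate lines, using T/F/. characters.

Step 1: 3 trees catch fire, 1 burn out
  TTT.T.
  TTTF.T
  TT..FT
  T.TFTT
  TTTTTT
Step 2: 5 trees catch fire, 3 burn out
  TTT.T.
  TTF..T
  TT...F
  T.F.FT
  TTTFTT
Step 3: 6 trees catch fire, 5 burn out
  TTF.T.
  TF...F
  TT....
  T....F
  TTF.FT
Step 4: 5 trees catch fire, 6 burn out
  TF..T.
  F.....
  TF....
  T.....
  TF...F

TF..T.
F.....
TF....
T.....
TF...F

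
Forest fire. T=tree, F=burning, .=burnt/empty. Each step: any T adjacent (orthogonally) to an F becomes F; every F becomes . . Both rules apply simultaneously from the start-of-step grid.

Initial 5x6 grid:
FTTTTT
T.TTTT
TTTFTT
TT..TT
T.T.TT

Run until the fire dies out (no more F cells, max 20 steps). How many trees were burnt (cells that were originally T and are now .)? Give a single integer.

Answer: 22

Derivation:
Step 1: +5 fires, +2 burnt (F count now 5)
Step 2: +8 fires, +5 burnt (F count now 8)
Step 3: +6 fires, +8 burnt (F count now 6)
Step 4: +3 fires, +6 burnt (F count now 3)
Step 5: +0 fires, +3 burnt (F count now 0)
Fire out after step 5
Initially T: 23, now '.': 29
Total burnt (originally-T cells now '.'): 22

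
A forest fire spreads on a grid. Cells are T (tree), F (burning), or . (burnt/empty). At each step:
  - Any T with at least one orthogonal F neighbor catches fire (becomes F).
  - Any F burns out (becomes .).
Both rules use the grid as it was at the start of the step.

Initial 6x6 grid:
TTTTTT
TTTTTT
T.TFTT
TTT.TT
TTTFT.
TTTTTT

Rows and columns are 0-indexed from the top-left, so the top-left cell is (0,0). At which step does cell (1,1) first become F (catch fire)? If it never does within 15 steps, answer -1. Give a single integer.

Step 1: cell (1,1)='T' (+6 fires, +2 burnt)
Step 2: cell (1,1)='T' (+9 fires, +6 burnt)
Step 3: cell (1,1)='F' (+9 fires, +9 burnt)
  -> target ignites at step 3
Step 4: cell (1,1)='.' (+5 fires, +9 burnt)
Step 5: cell (1,1)='.' (+2 fires, +5 burnt)
Step 6: cell (1,1)='.' (+0 fires, +2 burnt)
  fire out at step 6

3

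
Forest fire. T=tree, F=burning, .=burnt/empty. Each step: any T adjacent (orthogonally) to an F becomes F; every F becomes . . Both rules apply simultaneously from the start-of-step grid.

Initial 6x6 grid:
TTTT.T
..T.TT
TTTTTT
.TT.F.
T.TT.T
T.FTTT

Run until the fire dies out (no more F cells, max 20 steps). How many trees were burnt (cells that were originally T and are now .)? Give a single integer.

Step 1: +3 fires, +2 burnt (F count now 3)
Step 2: +6 fires, +3 burnt (F count now 6)
Step 3: +4 fires, +6 burnt (F count now 4)
Step 4: +4 fires, +4 burnt (F count now 4)
Step 5: +2 fires, +4 burnt (F count now 2)
Step 6: +2 fires, +2 burnt (F count now 2)
Step 7: +1 fires, +2 burnt (F count now 1)
Step 8: +0 fires, +1 burnt (F count now 0)
Fire out after step 8
Initially T: 24, now '.': 34
Total burnt (originally-T cells now '.'): 22

Answer: 22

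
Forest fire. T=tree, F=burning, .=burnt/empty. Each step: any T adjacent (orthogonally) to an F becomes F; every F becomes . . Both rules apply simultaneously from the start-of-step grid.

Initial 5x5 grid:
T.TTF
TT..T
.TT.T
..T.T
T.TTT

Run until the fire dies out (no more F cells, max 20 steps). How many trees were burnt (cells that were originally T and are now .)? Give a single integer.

Step 1: +2 fires, +1 burnt (F count now 2)
Step 2: +2 fires, +2 burnt (F count now 2)
Step 3: +1 fires, +2 burnt (F count now 1)
Step 4: +1 fires, +1 burnt (F count now 1)
Step 5: +1 fires, +1 burnt (F count now 1)
Step 6: +1 fires, +1 burnt (F count now 1)
Step 7: +1 fires, +1 burnt (F count now 1)
Step 8: +1 fires, +1 burnt (F count now 1)
Step 9: +1 fires, +1 burnt (F count now 1)
Step 10: +1 fires, +1 burnt (F count now 1)
Step 11: +1 fires, +1 burnt (F count now 1)
Step 12: +1 fires, +1 burnt (F count now 1)
Step 13: +0 fires, +1 burnt (F count now 0)
Fire out after step 13
Initially T: 15, now '.': 24
Total burnt (originally-T cells now '.'): 14

Answer: 14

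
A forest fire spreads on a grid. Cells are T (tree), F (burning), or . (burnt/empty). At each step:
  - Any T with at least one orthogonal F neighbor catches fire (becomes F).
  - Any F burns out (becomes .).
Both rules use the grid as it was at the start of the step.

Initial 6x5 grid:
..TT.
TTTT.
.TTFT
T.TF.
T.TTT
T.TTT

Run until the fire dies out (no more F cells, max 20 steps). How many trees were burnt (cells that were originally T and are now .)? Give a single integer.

Step 1: +5 fires, +2 burnt (F count now 5)
Step 2: +6 fires, +5 burnt (F count now 6)
Step 3: +4 fires, +6 burnt (F count now 4)
Step 4: +1 fires, +4 burnt (F count now 1)
Step 5: +0 fires, +1 burnt (F count now 0)
Fire out after step 5
Initially T: 19, now '.': 27
Total burnt (originally-T cells now '.'): 16

Answer: 16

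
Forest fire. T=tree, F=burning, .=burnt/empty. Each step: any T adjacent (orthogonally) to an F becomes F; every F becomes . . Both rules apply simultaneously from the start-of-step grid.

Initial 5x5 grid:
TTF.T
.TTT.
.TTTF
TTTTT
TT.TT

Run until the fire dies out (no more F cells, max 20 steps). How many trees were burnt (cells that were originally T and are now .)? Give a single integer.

Answer: 17

Derivation:
Step 1: +4 fires, +2 burnt (F count now 4)
Step 2: +6 fires, +4 burnt (F count now 6)
Step 3: +3 fires, +6 burnt (F count now 3)
Step 4: +1 fires, +3 burnt (F count now 1)
Step 5: +2 fires, +1 burnt (F count now 2)
Step 6: +1 fires, +2 burnt (F count now 1)
Step 7: +0 fires, +1 burnt (F count now 0)
Fire out after step 7
Initially T: 18, now '.': 24
Total burnt (originally-T cells now '.'): 17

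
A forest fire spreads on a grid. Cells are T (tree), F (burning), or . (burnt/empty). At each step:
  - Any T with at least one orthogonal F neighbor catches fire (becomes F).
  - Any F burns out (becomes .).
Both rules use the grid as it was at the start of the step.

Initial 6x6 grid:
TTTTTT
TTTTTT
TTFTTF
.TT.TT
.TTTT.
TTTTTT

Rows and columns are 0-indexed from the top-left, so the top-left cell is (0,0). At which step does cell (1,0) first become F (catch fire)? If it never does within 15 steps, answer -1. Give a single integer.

Step 1: cell (1,0)='T' (+7 fires, +2 burnt)
Step 2: cell (1,0)='T' (+9 fires, +7 burnt)
Step 3: cell (1,0)='F' (+8 fires, +9 burnt)
  -> target ignites at step 3
Step 4: cell (1,0)='.' (+4 fires, +8 burnt)
Step 5: cell (1,0)='.' (+2 fires, +4 burnt)
Step 6: cell (1,0)='.' (+0 fires, +2 burnt)
  fire out at step 6

3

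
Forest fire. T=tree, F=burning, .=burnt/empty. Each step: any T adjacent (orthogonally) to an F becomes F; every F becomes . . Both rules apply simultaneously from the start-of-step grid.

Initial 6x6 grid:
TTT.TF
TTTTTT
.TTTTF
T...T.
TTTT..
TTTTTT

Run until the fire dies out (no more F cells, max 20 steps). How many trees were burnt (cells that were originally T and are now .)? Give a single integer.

Step 1: +3 fires, +2 burnt (F count now 3)
Step 2: +3 fires, +3 burnt (F count now 3)
Step 3: +2 fires, +3 burnt (F count now 2)
Step 4: +2 fires, +2 burnt (F count now 2)
Step 5: +2 fires, +2 burnt (F count now 2)
Step 6: +2 fires, +2 burnt (F count now 2)
Step 7: +1 fires, +2 burnt (F count now 1)
Step 8: +0 fires, +1 burnt (F count now 0)
Fire out after step 8
Initially T: 26, now '.': 25
Total burnt (originally-T cells now '.'): 15

Answer: 15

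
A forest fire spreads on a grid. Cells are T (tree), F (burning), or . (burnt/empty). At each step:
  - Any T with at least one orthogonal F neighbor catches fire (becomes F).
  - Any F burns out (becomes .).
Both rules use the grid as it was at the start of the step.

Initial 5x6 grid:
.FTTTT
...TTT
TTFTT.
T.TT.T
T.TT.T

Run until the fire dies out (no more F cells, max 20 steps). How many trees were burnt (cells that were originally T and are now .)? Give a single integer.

Answer: 17

Derivation:
Step 1: +4 fires, +2 burnt (F count now 4)
Step 2: +6 fires, +4 burnt (F count now 6)
Step 3: +4 fires, +6 burnt (F count now 4)
Step 4: +3 fires, +4 burnt (F count now 3)
Step 5: +0 fires, +3 burnt (F count now 0)
Fire out after step 5
Initially T: 19, now '.': 28
Total burnt (originally-T cells now '.'): 17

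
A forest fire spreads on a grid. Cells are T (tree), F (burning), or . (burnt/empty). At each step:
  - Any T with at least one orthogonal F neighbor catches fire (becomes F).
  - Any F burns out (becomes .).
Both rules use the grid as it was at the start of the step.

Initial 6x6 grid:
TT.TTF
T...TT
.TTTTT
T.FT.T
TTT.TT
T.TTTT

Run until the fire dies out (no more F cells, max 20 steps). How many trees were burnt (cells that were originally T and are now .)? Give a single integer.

Answer: 22

Derivation:
Step 1: +5 fires, +2 burnt (F count now 5)
Step 2: +7 fires, +5 burnt (F count now 7)
Step 3: +4 fires, +7 burnt (F count now 4)
Step 4: +4 fires, +4 burnt (F count now 4)
Step 5: +2 fires, +4 burnt (F count now 2)
Step 6: +0 fires, +2 burnt (F count now 0)
Fire out after step 6
Initially T: 25, now '.': 33
Total burnt (originally-T cells now '.'): 22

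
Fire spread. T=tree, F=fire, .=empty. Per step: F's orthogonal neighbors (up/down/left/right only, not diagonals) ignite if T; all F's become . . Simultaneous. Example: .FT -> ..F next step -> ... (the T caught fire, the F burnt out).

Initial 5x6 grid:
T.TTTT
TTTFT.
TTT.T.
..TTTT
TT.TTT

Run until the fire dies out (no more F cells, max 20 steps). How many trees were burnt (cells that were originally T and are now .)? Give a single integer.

Answer: 20

Derivation:
Step 1: +3 fires, +1 burnt (F count now 3)
Step 2: +5 fires, +3 burnt (F count now 5)
Step 3: +5 fires, +5 burnt (F count now 5)
Step 4: +5 fires, +5 burnt (F count now 5)
Step 5: +2 fires, +5 burnt (F count now 2)
Step 6: +0 fires, +2 burnt (F count now 0)
Fire out after step 6
Initially T: 22, now '.': 28
Total burnt (originally-T cells now '.'): 20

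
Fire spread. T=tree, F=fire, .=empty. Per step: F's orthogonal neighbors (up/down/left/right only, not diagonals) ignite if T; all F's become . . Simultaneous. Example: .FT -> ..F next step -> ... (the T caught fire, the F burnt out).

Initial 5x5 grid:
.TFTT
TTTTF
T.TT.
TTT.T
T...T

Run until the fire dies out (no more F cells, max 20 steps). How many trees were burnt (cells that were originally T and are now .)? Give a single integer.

Step 1: +5 fires, +2 burnt (F count now 5)
Step 2: +3 fires, +5 burnt (F count now 3)
Step 3: +2 fires, +3 burnt (F count now 2)
Step 4: +2 fires, +2 burnt (F count now 2)
Step 5: +1 fires, +2 burnt (F count now 1)
Step 6: +1 fires, +1 burnt (F count now 1)
Step 7: +0 fires, +1 burnt (F count now 0)
Fire out after step 7
Initially T: 16, now '.': 23
Total burnt (originally-T cells now '.'): 14

Answer: 14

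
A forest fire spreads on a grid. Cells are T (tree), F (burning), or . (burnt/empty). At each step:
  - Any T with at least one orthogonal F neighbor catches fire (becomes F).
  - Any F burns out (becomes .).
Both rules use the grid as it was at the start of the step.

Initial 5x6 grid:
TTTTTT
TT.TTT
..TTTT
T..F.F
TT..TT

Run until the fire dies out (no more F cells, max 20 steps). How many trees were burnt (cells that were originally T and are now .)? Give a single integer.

Step 1: +3 fires, +2 burnt (F count now 3)
Step 2: +5 fires, +3 burnt (F count now 5)
Step 3: +3 fires, +5 burnt (F count now 3)
Step 4: +2 fires, +3 burnt (F count now 2)
Step 5: +1 fires, +2 burnt (F count now 1)
Step 6: +2 fires, +1 burnt (F count now 2)
Step 7: +1 fires, +2 burnt (F count now 1)
Step 8: +0 fires, +1 burnt (F count now 0)
Fire out after step 8
Initially T: 20, now '.': 27
Total burnt (originally-T cells now '.'): 17

Answer: 17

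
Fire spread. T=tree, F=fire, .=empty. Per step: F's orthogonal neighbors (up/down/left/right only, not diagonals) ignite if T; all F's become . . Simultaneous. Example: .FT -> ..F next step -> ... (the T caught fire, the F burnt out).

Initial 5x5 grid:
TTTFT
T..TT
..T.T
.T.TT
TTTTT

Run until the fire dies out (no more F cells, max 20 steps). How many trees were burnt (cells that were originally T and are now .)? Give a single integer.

Step 1: +3 fires, +1 burnt (F count now 3)
Step 2: +2 fires, +3 burnt (F count now 2)
Step 3: +2 fires, +2 burnt (F count now 2)
Step 4: +2 fires, +2 burnt (F count now 2)
Step 5: +2 fires, +2 burnt (F count now 2)
Step 6: +1 fires, +2 burnt (F count now 1)
Step 7: +1 fires, +1 burnt (F count now 1)
Step 8: +1 fires, +1 burnt (F count now 1)
Step 9: +2 fires, +1 burnt (F count now 2)
Step 10: +0 fires, +2 burnt (F count now 0)
Fire out after step 10
Initially T: 17, now '.': 24
Total burnt (originally-T cells now '.'): 16

Answer: 16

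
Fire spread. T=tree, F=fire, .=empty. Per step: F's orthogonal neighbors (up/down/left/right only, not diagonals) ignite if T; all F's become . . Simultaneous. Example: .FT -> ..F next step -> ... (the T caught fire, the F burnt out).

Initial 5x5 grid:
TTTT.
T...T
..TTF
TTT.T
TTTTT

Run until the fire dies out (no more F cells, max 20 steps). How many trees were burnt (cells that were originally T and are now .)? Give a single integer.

Step 1: +3 fires, +1 burnt (F count now 3)
Step 2: +2 fires, +3 burnt (F count now 2)
Step 3: +2 fires, +2 burnt (F count now 2)
Step 4: +2 fires, +2 burnt (F count now 2)
Step 5: +2 fires, +2 burnt (F count now 2)
Step 6: +1 fires, +2 burnt (F count now 1)
Step 7: +0 fires, +1 burnt (F count now 0)
Fire out after step 7
Initially T: 17, now '.': 20
Total burnt (originally-T cells now '.'): 12

Answer: 12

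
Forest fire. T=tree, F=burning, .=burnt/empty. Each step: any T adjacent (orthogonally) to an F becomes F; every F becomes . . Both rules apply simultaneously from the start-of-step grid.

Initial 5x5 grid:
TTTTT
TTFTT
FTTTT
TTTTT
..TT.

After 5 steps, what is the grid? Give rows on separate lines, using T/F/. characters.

Step 1: 7 trees catch fire, 2 burn out
  TTFTT
  FF.FT
  .FFTT
  FTTTT
  ..TT.
Step 2: 7 trees catch fire, 7 burn out
  FF.FT
  ....F
  ...FT
  .FFTT
  ..TT.
Step 3: 4 trees catch fire, 7 burn out
  ....F
  .....
  ....F
  ...FT
  ..FT.
Step 4: 2 trees catch fire, 4 burn out
  .....
  .....
  .....
  ....F
  ...F.
Step 5: 0 trees catch fire, 2 burn out
  .....
  .....
  .....
  .....
  .....

.....
.....
.....
.....
.....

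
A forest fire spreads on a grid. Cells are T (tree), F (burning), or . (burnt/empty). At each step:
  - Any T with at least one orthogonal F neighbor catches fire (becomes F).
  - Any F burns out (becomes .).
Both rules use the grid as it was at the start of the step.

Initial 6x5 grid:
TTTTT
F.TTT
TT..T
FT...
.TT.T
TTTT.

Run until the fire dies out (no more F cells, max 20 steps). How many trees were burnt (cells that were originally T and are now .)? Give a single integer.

Answer: 18

Derivation:
Step 1: +3 fires, +2 burnt (F count now 3)
Step 2: +3 fires, +3 burnt (F count now 3)
Step 3: +3 fires, +3 burnt (F count now 3)
Step 4: +4 fires, +3 burnt (F count now 4)
Step 5: +3 fires, +4 burnt (F count now 3)
Step 6: +1 fires, +3 burnt (F count now 1)
Step 7: +1 fires, +1 burnt (F count now 1)
Step 8: +0 fires, +1 burnt (F count now 0)
Fire out after step 8
Initially T: 19, now '.': 29
Total burnt (originally-T cells now '.'): 18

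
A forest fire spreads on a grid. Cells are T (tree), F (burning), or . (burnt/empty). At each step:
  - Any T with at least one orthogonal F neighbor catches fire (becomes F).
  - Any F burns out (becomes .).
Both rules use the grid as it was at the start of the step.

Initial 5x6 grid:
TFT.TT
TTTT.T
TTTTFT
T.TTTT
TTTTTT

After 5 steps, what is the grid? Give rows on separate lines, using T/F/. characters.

Step 1: 6 trees catch fire, 2 burn out
  F.F.TT
  TFTT.T
  TTTF.F
  T.TTFT
  TTTTTT
Step 2: 9 trees catch fire, 6 burn out
  ....TT
  F.FF.F
  TFF...
  T.TF.F
  TTTTFT
Step 3: 5 trees catch fire, 9 burn out
  ....TF
  ......
  F.....
  T.F...
  TTTF.F
Step 4: 3 trees catch fire, 5 burn out
  ....F.
  ......
  ......
  F.....
  TTF...
Step 5: 2 trees catch fire, 3 burn out
  ......
  ......
  ......
  ......
  FF....

......
......
......
......
FF....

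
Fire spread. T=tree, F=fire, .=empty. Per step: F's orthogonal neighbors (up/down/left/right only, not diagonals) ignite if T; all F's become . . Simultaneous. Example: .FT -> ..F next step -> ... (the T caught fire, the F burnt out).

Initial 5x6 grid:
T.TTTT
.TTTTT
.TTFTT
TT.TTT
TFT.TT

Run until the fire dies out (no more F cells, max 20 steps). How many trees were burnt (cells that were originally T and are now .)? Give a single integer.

Step 1: +7 fires, +2 burnt (F count now 7)
Step 2: +7 fires, +7 burnt (F count now 7)
Step 3: +6 fires, +7 burnt (F count now 6)
Step 4: +2 fires, +6 burnt (F count now 2)
Step 5: +0 fires, +2 burnt (F count now 0)
Fire out after step 5
Initially T: 23, now '.': 29
Total burnt (originally-T cells now '.'): 22

Answer: 22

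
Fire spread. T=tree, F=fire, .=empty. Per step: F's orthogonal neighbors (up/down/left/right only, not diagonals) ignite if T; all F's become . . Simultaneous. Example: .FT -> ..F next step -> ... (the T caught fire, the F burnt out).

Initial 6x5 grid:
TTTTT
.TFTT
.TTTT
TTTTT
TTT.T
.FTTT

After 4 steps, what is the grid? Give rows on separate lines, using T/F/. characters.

Step 1: 6 trees catch fire, 2 burn out
  TTFTT
  .F.FT
  .TFTT
  TTTTT
  TFT.T
  ..FTT
Step 2: 10 trees catch fire, 6 burn out
  TF.FT
  ....F
  .F.FT
  TFFTT
  F.F.T
  ...FT
Step 3: 6 trees catch fire, 10 burn out
  F...F
  .....
  ....F
  F..FT
  ....T
  ....F
Step 4: 2 trees catch fire, 6 burn out
  .....
  .....
  .....
  ....F
  ....F
  .....

.....
.....
.....
....F
....F
.....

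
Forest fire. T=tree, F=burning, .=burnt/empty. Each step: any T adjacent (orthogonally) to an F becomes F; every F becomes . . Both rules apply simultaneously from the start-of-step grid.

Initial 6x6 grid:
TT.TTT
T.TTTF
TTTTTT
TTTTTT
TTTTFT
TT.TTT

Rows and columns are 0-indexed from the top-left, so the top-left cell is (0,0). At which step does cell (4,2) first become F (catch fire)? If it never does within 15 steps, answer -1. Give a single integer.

Step 1: cell (4,2)='T' (+7 fires, +2 burnt)
Step 2: cell (4,2)='F' (+8 fires, +7 burnt)
  -> target ignites at step 2
Step 3: cell (4,2)='.' (+5 fires, +8 burnt)
Step 4: cell (4,2)='.' (+4 fires, +5 burnt)
Step 5: cell (4,2)='.' (+3 fires, +4 burnt)
Step 6: cell (4,2)='.' (+1 fires, +3 burnt)
Step 7: cell (4,2)='.' (+1 fires, +1 burnt)
Step 8: cell (4,2)='.' (+1 fires, +1 burnt)
Step 9: cell (4,2)='.' (+1 fires, +1 burnt)
Step 10: cell (4,2)='.' (+0 fires, +1 burnt)
  fire out at step 10

2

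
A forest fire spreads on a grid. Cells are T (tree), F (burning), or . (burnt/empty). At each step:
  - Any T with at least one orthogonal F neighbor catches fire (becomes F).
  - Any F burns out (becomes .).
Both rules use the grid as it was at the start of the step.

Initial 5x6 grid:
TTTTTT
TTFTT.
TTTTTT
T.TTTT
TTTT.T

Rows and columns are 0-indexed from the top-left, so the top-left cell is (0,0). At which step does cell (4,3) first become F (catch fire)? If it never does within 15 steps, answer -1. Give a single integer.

Step 1: cell (4,3)='T' (+4 fires, +1 burnt)
Step 2: cell (4,3)='T' (+7 fires, +4 burnt)
Step 3: cell (4,3)='T' (+6 fires, +7 burnt)
Step 4: cell (4,3)='F' (+6 fires, +6 burnt)
  -> target ignites at step 4
Step 5: cell (4,3)='.' (+2 fires, +6 burnt)
Step 6: cell (4,3)='.' (+1 fires, +2 burnt)
Step 7: cell (4,3)='.' (+0 fires, +1 burnt)
  fire out at step 7

4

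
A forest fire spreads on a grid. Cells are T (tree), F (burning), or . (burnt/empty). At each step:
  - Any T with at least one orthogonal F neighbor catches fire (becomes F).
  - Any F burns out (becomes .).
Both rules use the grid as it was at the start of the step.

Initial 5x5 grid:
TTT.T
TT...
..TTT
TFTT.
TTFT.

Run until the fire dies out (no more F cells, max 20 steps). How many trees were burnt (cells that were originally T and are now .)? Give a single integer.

Step 1: +4 fires, +2 burnt (F count now 4)
Step 2: +3 fires, +4 burnt (F count now 3)
Step 3: +1 fires, +3 burnt (F count now 1)
Step 4: +1 fires, +1 burnt (F count now 1)
Step 5: +0 fires, +1 burnt (F count now 0)
Fire out after step 5
Initially T: 15, now '.': 19
Total burnt (originally-T cells now '.'): 9

Answer: 9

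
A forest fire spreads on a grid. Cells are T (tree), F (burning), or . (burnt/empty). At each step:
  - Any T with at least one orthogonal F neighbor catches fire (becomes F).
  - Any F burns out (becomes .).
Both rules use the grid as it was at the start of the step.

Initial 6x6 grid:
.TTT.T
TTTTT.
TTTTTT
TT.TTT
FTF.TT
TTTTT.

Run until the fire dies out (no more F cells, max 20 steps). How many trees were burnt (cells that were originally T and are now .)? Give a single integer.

Step 1: +4 fires, +2 burnt (F count now 4)
Step 2: +4 fires, +4 burnt (F count now 4)
Step 3: +3 fires, +4 burnt (F count now 3)
Step 4: +3 fires, +3 burnt (F count now 3)
Step 5: +5 fires, +3 burnt (F count now 5)
Step 6: +5 fires, +5 burnt (F count now 5)
Step 7: +3 fires, +5 burnt (F count now 3)
Step 8: +0 fires, +3 burnt (F count now 0)
Fire out after step 8
Initially T: 28, now '.': 35
Total burnt (originally-T cells now '.'): 27

Answer: 27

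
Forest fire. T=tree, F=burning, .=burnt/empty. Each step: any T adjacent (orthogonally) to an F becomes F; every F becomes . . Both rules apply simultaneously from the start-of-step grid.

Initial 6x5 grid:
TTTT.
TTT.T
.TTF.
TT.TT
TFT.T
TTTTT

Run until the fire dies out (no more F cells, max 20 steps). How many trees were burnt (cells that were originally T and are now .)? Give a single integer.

Step 1: +6 fires, +2 burnt (F count now 6)
Step 2: +6 fires, +6 burnt (F count now 6)
Step 3: +4 fires, +6 burnt (F count now 4)
Step 4: +4 fires, +4 burnt (F count now 4)
Step 5: +1 fires, +4 burnt (F count now 1)
Step 6: +0 fires, +1 burnt (F count now 0)
Fire out after step 6
Initially T: 22, now '.': 29
Total burnt (originally-T cells now '.'): 21

Answer: 21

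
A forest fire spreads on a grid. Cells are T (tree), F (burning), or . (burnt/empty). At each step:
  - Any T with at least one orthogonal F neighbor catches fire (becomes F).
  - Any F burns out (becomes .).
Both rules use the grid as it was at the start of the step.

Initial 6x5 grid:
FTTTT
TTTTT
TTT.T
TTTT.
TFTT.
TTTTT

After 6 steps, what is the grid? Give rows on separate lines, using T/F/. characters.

Step 1: 6 trees catch fire, 2 burn out
  .FTTT
  FTTTT
  TTT.T
  TFTT.
  F.FT.
  TFTTT
Step 2: 9 trees catch fire, 6 burn out
  ..FTT
  .FTTT
  FFT.T
  F.FT.
  ...F.
  F.FTT
Step 3: 5 trees catch fire, 9 burn out
  ...FT
  ..FTT
  ..F.T
  ...F.
  .....
  ...FT
Step 4: 3 trees catch fire, 5 burn out
  ....F
  ...FT
  ....T
  .....
  .....
  ....F
Step 5: 1 trees catch fire, 3 burn out
  .....
  ....F
  ....T
  .....
  .....
  .....
Step 6: 1 trees catch fire, 1 burn out
  .....
  .....
  ....F
  .....
  .....
  .....

.....
.....
....F
.....
.....
.....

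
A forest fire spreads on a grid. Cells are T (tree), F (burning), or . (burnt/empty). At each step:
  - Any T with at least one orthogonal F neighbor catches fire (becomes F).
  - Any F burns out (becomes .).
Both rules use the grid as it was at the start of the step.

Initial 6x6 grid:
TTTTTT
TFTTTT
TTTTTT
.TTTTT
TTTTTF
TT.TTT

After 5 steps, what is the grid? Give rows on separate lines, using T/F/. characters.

Step 1: 7 trees catch fire, 2 burn out
  TFTTTT
  F.FTTT
  TFTTTT
  .TTTTF
  TTTTF.
  TT.TTF
Step 2: 10 trees catch fire, 7 burn out
  F.FTTT
  ...FTT
  F.FTTF
  .FTTF.
  TTTF..
  TT.TF.
Step 3: 10 trees catch fire, 10 burn out
  ...FTT
  ....FF
  ...FF.
  ..FF..
  TFF...
  TT.F..
Step 4: 4 trees catch fire, 10 burn out
  ....FF
  ......
  ......
  ......
  F.....
  TF....
Step 5: 1 trees catch fire, 4 burn out
  ......
  ......
  ......
  ......
  ......
  F.....

......
......
......
......
......
F.....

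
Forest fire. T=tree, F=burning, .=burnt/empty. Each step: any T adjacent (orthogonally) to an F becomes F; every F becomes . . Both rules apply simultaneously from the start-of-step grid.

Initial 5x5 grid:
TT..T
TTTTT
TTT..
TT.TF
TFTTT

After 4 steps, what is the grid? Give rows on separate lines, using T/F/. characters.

Step 1: 5 trees catch fire, 2 burn out
  TT..T
  TTTTT
  TTT..
  TF.F.
  F.FTF
Step 2: 3 trees catch fire, 5 burn out
  TT..T
  TTTTT
  TFT..
  F....
  ...F.
Step 3: 3 trees catch fire, 3 burn out
  TT..T
  TFTTT
  F.F..
  .....
  .....
Step 4: 3 trees catch fire, 3 burn out
  TF..T
  F.FTT
  .....
  .....
  .....

TF..T
F.FTT
.....
.....
.....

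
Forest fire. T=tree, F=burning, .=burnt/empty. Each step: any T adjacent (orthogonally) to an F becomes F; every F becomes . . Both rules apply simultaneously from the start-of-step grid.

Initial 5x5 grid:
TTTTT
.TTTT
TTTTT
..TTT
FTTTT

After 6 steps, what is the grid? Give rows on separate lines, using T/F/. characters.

Step 1: 1 trees catch fire, 1 burn out
  TTTTT
  .TTTT
  TTTTT
  ..TTT
  .FTTT
Step 2: 1 trees catch fire, 1 burn out
  TTTTT
  .TTTT
  TTTTT
  ..TTT
  ..FTT
Step 3: 2 trees catch fire, 1 burn out
  TTTTT
  .TTTT
  TTTTT
  ..FTT
  ...FT
Step 4: 3 trees catch fire, 2 burn out
  TTTTT
  .TTTT
  TTFTT
  ...FT
  ....F
Step 5: 4 trees catch fire, 3 burn out
  TTTTT
  .TFTT
  TF.FT
  ....F
  .....
Step 6: 5 trees catch fire, 4 burn out
  TTFTT
  .F.FT
  F...F
  .....
  .....

TTFTT
.F.FT
F...F
.....
.....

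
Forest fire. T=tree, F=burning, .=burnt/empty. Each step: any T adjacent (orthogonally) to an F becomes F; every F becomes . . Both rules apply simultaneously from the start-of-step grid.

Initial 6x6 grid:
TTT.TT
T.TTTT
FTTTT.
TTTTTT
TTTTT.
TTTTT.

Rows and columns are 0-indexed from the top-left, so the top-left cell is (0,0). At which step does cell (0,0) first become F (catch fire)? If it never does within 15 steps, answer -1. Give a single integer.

Step 1: cell (0,0)='T' (+3 fires, +1 burnt)
Step 2: cell (0,0)='F' (+4 fires, +3 burnt)
  -> target ignites at step 2
Step 3: cell (0,0)='.' (+6 fires, +4 burnt)
Step 4: cell (0,0)='.' (+6 fires, +6 burnt)
Step 5: cell (0,0)='.' (+4 fires, +6 burnt)
Step 6: cell (0,0)='.' (+5 fires, +4 burnt)
Step 7: cell (0,0)='.' (+2 fires, +5 burnt)
Step 8: cell (0,0)='.' (+0 fires, +2 burnt)
  fire out at step 8

2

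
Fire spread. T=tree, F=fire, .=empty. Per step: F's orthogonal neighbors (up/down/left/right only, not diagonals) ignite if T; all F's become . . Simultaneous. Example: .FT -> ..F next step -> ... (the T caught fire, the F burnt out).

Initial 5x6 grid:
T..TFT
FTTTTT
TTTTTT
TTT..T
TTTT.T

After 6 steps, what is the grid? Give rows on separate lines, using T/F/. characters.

Step 1: 6 trees catch fire, 2 burn out
  F..F.F
  .FTTFT
  FTTTTT
  TTT..T
  TTTT.T
Step 2: 6 trees catch fire, 6 burn out
  ......
  ..FF.F
  .FTTFT
  FTT..T
  TTTT.T
Step 3: 5 trees catch fire, 6 burn out
  ......
  ......
  ..FF.F
  .FT..T
  FTTT.T
Step 4: 3 trees catch fire, 5 burn out
  ......
  ......
  ......
  ..F..F
  .FTT.T
Step 5: 2 trees catch fire, 3 burn out
  ......
  ......
  ......
  ......
  ..FT.F
Step 6: 1 trees catch fire, 2 burn out
  ......
  ......
  ......
  ......
  ...F..

......
......
......
......
...F..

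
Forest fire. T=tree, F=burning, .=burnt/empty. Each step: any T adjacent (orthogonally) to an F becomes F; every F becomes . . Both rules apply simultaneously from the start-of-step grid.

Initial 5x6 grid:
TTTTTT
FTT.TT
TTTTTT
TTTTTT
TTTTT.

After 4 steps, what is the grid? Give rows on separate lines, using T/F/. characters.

Step 1: 3 trees catch fire, 1 burn out
  FTTTTT
  .FT.TT
  FTTTTT
  TTTTTT
  TTTTT.
Step 2: 4 trees catch fire, 3 burn out
  .FTTTT
  ..F.TT
  .FTTTT
  FTTTTT
  TTTTT.
Step 3: 4 trees catch fire, 4 burn out
  ..FTTT
  ....TT
  ..FTTT
  .FTTTT
  FTTTT.
Step 4: 4 trees catch fire, 4 burn out
  ...FTT
  ....TT
  ...FTT
  ..FTTT
  .FTTT.

...FTT
....TT
...FTT
..FTTT
.FTTT.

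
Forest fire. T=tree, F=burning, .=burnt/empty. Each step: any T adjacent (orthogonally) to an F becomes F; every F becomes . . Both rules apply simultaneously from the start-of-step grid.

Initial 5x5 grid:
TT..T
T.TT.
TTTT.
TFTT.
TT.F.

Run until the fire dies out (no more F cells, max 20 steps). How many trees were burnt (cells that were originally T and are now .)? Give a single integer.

Answer: 14

Derivation:
Step 1: +5 fires, +2 burnt (F count now 5)
Step 2: +4 fires, +5 burnt (F count now 4)
Step 3: +3 fires, +4 burnt (F count now 3)
Step 4: +1 fires, +3 burnt (F count now 1)
Step 5: +1 fires, +1 burnt (F count now 1)
Step 6: +0 fires, +1 burnt (F count now 0)
Fire out after step 6
Initially T: 15, now '.': 24
Total burnt (originally-T cells now '.'): 14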